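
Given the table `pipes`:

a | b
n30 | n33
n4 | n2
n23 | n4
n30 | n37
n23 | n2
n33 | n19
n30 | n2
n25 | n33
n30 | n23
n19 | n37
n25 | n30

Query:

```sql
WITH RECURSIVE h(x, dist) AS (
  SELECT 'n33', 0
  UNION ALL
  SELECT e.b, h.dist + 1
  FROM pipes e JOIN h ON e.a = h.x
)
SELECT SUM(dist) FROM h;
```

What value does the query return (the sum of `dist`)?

3

Base: (n33, dist=0).
Iteration 1: edges from {n33} -> (n19, dist=1).
Iteration 2: edges from {n19} -> (n37, dist=2).
Iteration 3: no outgoing edges from {n37}; recursion stops.
SUM(dist) = 0 + 1 + 2 = 3.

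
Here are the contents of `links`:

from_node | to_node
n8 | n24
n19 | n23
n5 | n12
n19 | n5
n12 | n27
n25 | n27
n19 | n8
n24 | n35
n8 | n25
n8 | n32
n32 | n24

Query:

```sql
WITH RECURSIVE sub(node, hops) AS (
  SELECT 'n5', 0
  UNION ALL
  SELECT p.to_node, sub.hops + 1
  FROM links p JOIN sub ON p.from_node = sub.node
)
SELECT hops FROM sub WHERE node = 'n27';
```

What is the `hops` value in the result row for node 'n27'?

2

Base: (n5, hops=0).
Iteration 1: edges from {n5} -> (n12, hops=1).
Iteration 2: edges from {n12} -> (n27, hops=2).
Iteration 3: no outgoing edges from {n27}; recursion stops.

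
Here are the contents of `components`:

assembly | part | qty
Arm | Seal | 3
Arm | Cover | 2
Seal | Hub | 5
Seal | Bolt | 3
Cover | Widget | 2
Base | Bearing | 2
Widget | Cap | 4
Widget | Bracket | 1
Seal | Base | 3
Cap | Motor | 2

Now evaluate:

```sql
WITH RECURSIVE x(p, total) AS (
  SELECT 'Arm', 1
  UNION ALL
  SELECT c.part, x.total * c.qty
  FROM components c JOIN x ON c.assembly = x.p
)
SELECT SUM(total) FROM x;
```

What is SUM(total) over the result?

Base: (Arm, total=1).
Iteration 1: components of {Arm} -> Cover = 1*2 = 2, Seal = 1*3 = 3.
Iteration 2: components of {Cover,Seal} -> Base = 3*3 = 9, Bolt = 3*3 = 9, Hub = 3*5 = 15, Widget = 2*2 = 4.
Iteration 3: components of {Base,Bolt,Hub,Widget} -> Bearing = 9*2 = 18, Bracket = 4*1 = 4, Cap = 4*4 = 16.
Iteration 4: components of {Bearing,Bracket,Cap} -> Motor = 16*2 = 32.
Iteration 5: no further components; recursion stops.
SUM(total) = 1 + 3 + 2 + 9 + 15 + 9 + 4 + 18 + 16 + 4 + 32 = 113.

113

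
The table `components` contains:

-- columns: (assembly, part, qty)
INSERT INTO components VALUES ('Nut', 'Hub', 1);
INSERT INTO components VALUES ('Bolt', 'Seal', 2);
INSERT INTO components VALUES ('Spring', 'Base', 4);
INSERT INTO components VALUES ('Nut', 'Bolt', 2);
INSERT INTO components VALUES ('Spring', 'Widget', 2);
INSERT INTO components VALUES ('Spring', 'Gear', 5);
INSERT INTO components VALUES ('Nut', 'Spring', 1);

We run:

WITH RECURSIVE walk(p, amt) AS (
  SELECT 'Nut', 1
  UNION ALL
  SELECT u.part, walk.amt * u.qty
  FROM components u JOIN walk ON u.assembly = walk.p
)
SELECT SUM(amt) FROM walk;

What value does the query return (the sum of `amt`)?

Base: (Nut, amt=1).
Iteration 1: components of {Nut} -> Bolt = 1*2 = 2, Hub = 1*1 = 1, Spring = 1*1 = 1.
Iteration 2: components of {Bolt,Hub,Spring} -> Base = 1*4 = 4, Gear = 1*5 = 5, Seal = 2*2 = 4, Widget = 1*2 = 2.
Iteration 3: no further components; recursion stops.
SUM(amt) = 1 + 1 + 2 + 1 + 4 + 5 + 2 + 4 = 20.

20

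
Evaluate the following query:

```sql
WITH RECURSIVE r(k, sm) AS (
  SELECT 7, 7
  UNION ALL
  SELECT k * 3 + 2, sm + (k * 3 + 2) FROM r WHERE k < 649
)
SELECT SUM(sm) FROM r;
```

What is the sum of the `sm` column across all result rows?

4323

Base: k=7, sm=7.
Iteration 1: 7 < 649 holds -> k = 7 * 3 + 2 = 23, sm = 7 + 23 = 30.
Iteration 2: 23 < 649 holds -> k = 23 * 3 + 2 = 71, sm = 30 + 71 = 101.
Iteration 3: 71 < 649 holds -> k = 71 * 3 + 2 = 215, sm = 101 + 215 = 316.
Iteration 4: 215 < 649 holds -> k = 215 * 3 + 2 = 647, sm = 316 + 647 = 963.
Iteration 5: 647 < 649 holds -> k = 647 * 3 + 2 = 1943, sm = 963 + 1943 = 2906.
Iteration 6: 1943 < 649 fails; recursion stops.
SUM(sm) = 7 + 30 + 101 + 316 + 963 + 2906 = 4323.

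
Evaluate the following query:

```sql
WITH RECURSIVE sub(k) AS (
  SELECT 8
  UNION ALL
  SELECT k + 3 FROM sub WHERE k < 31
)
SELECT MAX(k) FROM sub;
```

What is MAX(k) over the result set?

32

Base: k=8.
Iteration 1: 8 < 31 holds -> k = 8 + 3 = 11.
Iteration 2: 11 < 31 holds -> k = 11 + 3 = 14.
Iteration 3: 14 < 31 holds -> k = 14 + 3 = 17.
Iteration 4: 17 < 31 holds -> k = 17 + 3 = 20.
Iteration 5: 20 < 31 holds -> k = 20 + 3 = 23.
Iteration 6: 23 < 31 holds -> k = 23 + 3 = 26.
Iteration 7: 26 < 31 holds -> k = 26 + 3 = 29.
Iteration 8: 29 < 31 holds -> k = 29 + 3 = 32.
Iteration 9: 32 < 31 fails; recursion stops.
k values: 8, 11, 14, 17, 20, 23, 26, 29, 32; the maximum is 32.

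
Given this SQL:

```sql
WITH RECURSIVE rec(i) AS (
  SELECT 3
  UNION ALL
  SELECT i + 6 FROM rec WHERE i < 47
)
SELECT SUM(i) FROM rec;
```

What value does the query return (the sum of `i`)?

243

Base: i=3.
Iteration 1: 3 < 47 holds -> i = 3 + 6 = 9.
Iteration 2: 9 < 47 holds -> i = 9 + 6 = 15.
Iteration 3: 15 < 47 holds -> i = 15 + 6 = 21.
Iteration 4: 21 < 47 holds -> i = 21 + 6 = 27.
Iteration 5: 27 < 47 holds -> i = 27 + 6 = 33.
Iteration 6: 33 < 47 holds -> i = 33 + 6 = 39.
Iteration 7: 39 < 47 holds -> i = 39 + 6 = 45.
Iteration 8: 45 < 47 holds -> i = 45 + 6 = 51.
Iteration 9: 51 < 47 fails; recursion stops.
SUM(i) = 3 + 9 + 15 + 21 + 27 + 33 + 39 + 45 + 51 = 243.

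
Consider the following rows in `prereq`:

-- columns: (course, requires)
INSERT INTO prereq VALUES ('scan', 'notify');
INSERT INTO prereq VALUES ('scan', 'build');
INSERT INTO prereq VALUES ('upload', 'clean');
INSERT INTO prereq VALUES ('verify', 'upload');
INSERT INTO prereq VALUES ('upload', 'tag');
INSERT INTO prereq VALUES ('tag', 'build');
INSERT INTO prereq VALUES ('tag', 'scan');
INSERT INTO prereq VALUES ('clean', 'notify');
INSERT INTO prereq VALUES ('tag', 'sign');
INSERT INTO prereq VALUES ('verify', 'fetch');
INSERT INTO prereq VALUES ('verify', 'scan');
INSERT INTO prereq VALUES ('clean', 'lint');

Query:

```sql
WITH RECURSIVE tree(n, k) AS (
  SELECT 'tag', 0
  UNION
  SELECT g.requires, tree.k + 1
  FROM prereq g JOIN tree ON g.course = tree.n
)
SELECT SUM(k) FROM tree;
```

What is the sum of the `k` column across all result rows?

Base: (tag, k=0).
Iteration 1: edges from {tag} -> (build, k=1), (scan, k=1), (sign, k=1).
Iteration 2: edges from {build,scan,sign} -> (build, k=2), (notify, k=2).
Iteration 3: no outgoing edges from {build,notify}; recursion stops.
SUM(k) = 0 + 1 + 1 + 1 + 2 + 2 = 7.

7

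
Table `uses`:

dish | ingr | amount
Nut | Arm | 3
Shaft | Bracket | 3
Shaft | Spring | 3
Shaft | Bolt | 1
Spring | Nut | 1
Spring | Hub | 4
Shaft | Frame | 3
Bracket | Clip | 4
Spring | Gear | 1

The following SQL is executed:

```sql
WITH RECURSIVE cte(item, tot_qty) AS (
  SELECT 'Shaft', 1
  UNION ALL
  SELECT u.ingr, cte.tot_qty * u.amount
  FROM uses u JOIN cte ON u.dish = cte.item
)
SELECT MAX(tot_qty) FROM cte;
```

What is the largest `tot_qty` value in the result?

12

Base: (Shaft, tot_qty=1).
Iteration 1: components of {Shaft} -> Bolt = 1*1 = 1, Bracket = 1*3 = 3, Frame = 1*3 = 3, Spring = 1*3 = 3.
Iteration 2: components of {Bolt,Bracket,Frame,Spring} -> Clip = 3*4 = 12, Gear = 3*1 = 3, Hub = 3*4 = 12, Nut = 3*1 = 3.
Iteration 3: components of {Clip,Gear,Hub,Nut} -> Arm = 3*3 = 9.
Iteration 4: no further components; recursion stops.
tot_qty values: 1, 3, 3, 3, 1, 12, 3, 3, 12, 9; the maximum is 12.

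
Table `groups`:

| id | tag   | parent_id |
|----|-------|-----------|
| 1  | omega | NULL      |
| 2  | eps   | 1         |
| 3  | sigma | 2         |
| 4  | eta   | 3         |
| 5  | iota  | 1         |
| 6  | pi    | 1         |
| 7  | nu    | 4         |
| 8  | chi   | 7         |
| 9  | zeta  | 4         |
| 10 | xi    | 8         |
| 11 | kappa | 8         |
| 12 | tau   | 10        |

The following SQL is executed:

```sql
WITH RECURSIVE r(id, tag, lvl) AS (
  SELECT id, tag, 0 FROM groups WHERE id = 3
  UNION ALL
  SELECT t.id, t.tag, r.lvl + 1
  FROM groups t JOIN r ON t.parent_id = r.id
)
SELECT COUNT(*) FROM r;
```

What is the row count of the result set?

Base: id=3 (sigma) at lvl 0.
Iteration 1: rows with parent_id in {3} -> eta (id 4, lvl 1).
Iteration 2: rows with parent_id in {4} -> nu (id 7, lvl 2), zeta (id 9, lvl 2).
Iteration 3: rows with parent_id in {7,9} -> chi (id 8, lvl 3).
Iteration 4: rows with parent_id in {8} -> xi (id 10, lvl 4), kappa (id 11, lvl 4).
Iteration 5: rows with parent_id in {10,11} -> tau (id 12, lvl 5).
Iteration 6: no rows with parent_id in {12}; recursion stops.
Total rows emitted: 8.

8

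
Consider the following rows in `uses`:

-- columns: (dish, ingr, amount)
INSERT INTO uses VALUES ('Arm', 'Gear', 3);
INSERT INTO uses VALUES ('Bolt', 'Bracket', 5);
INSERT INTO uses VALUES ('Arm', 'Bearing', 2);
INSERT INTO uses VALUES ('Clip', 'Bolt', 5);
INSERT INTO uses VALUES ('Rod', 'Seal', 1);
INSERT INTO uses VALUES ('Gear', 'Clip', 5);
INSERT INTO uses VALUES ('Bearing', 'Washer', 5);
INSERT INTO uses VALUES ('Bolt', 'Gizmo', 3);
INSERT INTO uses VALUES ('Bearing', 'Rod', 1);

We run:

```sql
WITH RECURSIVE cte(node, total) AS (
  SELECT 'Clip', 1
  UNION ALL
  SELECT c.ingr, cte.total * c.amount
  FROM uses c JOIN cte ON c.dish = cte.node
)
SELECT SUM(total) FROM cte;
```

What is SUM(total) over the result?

46

Base: (Clip, total=1).
Iteration 1: components of {Clip} -> Bolt = 1*5 = 5.
Iteration 2: components of {Bolt} -> Bracket = 5*5 = 25, Gizmo = 5*3 = 15.
Iteration 3: no further components; recursion stops.
SUM(total) = 1 + 5 + 15 + 25 = 46.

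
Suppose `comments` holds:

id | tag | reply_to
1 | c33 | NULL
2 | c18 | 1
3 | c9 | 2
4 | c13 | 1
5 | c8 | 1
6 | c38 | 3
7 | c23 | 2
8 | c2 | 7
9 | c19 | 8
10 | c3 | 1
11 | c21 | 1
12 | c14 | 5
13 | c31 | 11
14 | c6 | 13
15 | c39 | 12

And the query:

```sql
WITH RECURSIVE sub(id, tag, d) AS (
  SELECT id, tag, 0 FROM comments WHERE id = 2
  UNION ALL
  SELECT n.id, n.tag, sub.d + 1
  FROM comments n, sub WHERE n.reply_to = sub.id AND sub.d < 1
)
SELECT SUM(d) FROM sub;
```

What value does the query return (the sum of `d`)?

Base: id=2 (c18) at d 0.
Iteration 1: rows with reply_to in {2} -> c9 (id 3, d 1), c23 (id 7, d 1).
Iteration 2: d < 1 fails for all current rows; recursion stops.
SUM(d) = 0 + 1 + 1 = 2.

2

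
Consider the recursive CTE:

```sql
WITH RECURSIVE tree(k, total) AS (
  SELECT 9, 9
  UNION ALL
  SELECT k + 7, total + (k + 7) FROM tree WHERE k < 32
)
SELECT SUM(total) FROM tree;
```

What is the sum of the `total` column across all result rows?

275

Base: k=9, total=9.
Iteration 1: 9 < 32 holds -> k = 9 + 7 = 16, total = 9 + 16 = 25.
Iteration 2: 16 < 32 holds -> k = 16 + 7 = 23, total = 25 + 23 = 48.
Iteration 3: 23 < 32 holds -> k = 23 + 7 = 30, total = 48 + 30 = 78.
Iteration 4: 30 < 32 holds -> k = 30 + 7 = 37, total = 78 + 37 = 115.
Iteration 5: 37 < 32 fails; recursion stops.
SUM(total) = 9 + 25 + 48 + 78 + 115 = 275.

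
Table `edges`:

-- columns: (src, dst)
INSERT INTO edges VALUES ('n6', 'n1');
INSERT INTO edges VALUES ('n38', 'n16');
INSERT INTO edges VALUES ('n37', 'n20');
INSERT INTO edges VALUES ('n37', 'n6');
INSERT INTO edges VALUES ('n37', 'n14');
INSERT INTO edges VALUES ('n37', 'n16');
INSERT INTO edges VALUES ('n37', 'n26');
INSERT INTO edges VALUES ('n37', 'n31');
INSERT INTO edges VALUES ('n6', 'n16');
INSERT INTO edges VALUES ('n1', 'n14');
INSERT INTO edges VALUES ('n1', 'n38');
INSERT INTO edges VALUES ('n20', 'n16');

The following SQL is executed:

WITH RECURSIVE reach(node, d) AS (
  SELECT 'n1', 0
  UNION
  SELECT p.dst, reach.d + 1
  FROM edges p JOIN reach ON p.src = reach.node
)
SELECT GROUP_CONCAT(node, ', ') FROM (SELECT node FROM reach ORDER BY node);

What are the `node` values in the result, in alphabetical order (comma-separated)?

Base: (n1, d=0).
Iteration 1: edges from {n1} -> (n14, d=1), (n38, d=1).
Iteration 2: edges from {n14,n38} -> (n16, d=2).
Iteration 3: no outgoing edges from {n16}; recursion stops.

n1, n14, n16, n38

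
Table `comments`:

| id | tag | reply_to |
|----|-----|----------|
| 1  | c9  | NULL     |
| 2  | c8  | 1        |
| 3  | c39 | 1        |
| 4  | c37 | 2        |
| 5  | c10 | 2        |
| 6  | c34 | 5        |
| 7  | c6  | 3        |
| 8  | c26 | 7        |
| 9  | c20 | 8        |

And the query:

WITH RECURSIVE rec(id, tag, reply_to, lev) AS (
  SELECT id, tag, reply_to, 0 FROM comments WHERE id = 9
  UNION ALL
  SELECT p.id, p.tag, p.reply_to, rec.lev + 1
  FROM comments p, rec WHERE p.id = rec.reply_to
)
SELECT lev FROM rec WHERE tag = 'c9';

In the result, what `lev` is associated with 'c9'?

Base: id=9 (c20), reply_to=8, lev 0.
Iteration 1: join on id=8 -> c26 (id 8, reply_to=7, lev 1).
Iteration 2: join on id=7 -> c6 (id 7, reply_to=3, lev 2).
Iteration 3: join on id=3 -> c39 (id 3, reply_to=1, lev 3).
Iteration 4: join on id=1 -> c9 (id 1, reply_to=NULL, lev 4).
Iteration 5: reply_to is NULL; no match; recursion stops.

4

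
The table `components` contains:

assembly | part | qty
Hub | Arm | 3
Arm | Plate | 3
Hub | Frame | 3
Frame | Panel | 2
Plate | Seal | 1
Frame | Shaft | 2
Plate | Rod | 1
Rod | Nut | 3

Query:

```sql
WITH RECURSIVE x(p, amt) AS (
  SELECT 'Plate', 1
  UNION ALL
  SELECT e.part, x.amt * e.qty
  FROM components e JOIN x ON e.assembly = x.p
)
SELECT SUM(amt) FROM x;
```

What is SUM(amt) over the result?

Base: (Plate, amt=1).
Iteration 1: components of {Plate} -> Rod = 1*1 = 1, Seal = 1*1 = 1.
Iteration 2: components of {Rod,Seal} -> Nut = 1*3 = 3.
Iteration 3: no further components; recursion stops.
SUM(amt) = 1 + 1 + 1 + 3 = 6.

6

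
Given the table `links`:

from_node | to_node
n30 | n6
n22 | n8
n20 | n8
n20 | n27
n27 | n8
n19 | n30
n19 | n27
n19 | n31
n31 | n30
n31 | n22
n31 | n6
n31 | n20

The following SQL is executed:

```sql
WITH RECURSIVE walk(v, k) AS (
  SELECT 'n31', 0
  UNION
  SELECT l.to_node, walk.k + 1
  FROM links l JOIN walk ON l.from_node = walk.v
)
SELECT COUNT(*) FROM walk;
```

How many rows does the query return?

Base: (n31, k=0).
Iteration 1: edges from {n31} -> (n20, k=1), (n22, k=1), (n30, k=1), (n6, k=1).
Iteration 2: edges from {n20,n22,n30,n6} -> (n27, k=2), (n6, k=2), (n8, k=2). [UNION drops 1 duplicate row(s)]
Iteration 3: edges from {n27,n6,n8} -> (n8, k=3).
Iteration 4: no outgoing edges from {n8}; recursion stops.
Total rows emitted: 9.

9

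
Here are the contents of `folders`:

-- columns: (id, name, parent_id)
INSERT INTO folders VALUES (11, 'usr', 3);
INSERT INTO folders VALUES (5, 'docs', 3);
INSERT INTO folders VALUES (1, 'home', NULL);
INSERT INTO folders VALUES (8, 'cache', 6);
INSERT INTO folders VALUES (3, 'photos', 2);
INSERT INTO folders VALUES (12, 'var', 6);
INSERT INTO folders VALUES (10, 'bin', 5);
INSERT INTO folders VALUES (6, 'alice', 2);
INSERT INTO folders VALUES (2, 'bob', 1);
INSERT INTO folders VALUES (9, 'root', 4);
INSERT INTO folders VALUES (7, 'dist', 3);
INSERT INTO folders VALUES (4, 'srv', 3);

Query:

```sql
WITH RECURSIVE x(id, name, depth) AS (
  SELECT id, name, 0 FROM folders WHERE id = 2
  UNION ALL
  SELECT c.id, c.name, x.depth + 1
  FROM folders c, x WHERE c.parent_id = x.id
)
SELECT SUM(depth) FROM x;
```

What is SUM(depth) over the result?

Base: id=2 (bob) at depth 0.
Iteration 1: rows with parent_id in {2} -> photos (id 3, depth 1), alice (id 6, depth 1).
Iteration 2: rows with parent_id in {3,6} -> srv (id 4, depth 2), docs (id 5, depth 2), dist (id 7, depth 2), cache (id 8, depth 2), usr (id 11, depth 2), var (id 12, depth 2).
Iteration 3: rows with parent_id in {4,5,7,8,11,12} -> root (id 9, depth 3), bin (id 10, depth 3).
Iteration 4: no rows with parent_id in {9,10}; recursion stops.
SUM(depth) = 0 + 1 + 1 + 2 + 2 + 2 + 2 + 2 + 2 + 3 + 3 = 20.

20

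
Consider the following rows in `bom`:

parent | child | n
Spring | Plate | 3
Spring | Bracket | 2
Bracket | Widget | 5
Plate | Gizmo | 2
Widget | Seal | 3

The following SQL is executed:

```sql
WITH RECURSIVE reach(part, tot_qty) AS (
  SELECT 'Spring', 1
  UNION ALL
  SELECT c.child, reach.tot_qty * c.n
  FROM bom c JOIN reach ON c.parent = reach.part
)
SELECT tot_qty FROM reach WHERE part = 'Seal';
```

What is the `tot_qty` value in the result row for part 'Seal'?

Base: (Spring, tot_qty=1).
Iteration 1: components of {Spring} -> Bracket = 1*2 = 2, Plate = 1*3 = 3.
Iteration 2: components of {Bracket,Plate} -> Gizmo = 3*2 = 6, Widget = 2*5 = 10.
Iteration 3: components of {Gizmo,Widget} -> Seal = 10*3 = 30.
Iteration 4: no further components; recursion stops.

30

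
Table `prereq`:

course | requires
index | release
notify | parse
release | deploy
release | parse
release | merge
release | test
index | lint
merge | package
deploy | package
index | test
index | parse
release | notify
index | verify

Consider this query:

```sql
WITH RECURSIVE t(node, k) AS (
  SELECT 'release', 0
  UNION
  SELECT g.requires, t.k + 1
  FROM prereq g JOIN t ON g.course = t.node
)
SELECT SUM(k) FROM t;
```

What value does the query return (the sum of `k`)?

9

Base: (release, k=0).
Iteration 1: edges from {release} -> (deploy, k=1), (merge, k=1), (notify, k=1), (parse, k=1), (test, k=1).
Iteration 2: edges from {deploy,merge,notify,parse,test} -> (package, k=2), (parse, k=2). [UNION drops 1 duplicate row(s)]
Iteration 3: no outgoing edges from {package,parse}; recursion stops.
SUM(k) = 0 + 1 + 1 + 1 + 1 + 1 + 2 + 2 = 9.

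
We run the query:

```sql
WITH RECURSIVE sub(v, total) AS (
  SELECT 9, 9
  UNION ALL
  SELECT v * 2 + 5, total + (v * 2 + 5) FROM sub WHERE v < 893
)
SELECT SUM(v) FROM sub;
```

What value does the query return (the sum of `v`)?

Base: v=9, total=9.
Iteration 1: 9 < 893 holds -> v = 9 * 2 + 5 = 23, total = 9 + 23 = 32.
Iteration 2: 23 < 893 holds -> v = 23 * 2 + 5 = 51, total = 32 + 51 = 83.
Iteration 3: 51 < 893 holds -> v = 51 * 2 + 5 = 107, total = 83 + 107 = 190.
Iteration 4: 107 < 893 holds -> v = 107 * 2 + 5 = 219, total = 190 + 219 = 409.
Iteration 5: 219 < 893 holds -> v = 219 * 2 + 5 = 443, total = 409 + 443 = 852.
Iteration 6: 443 < 893 holds -> v = 443 * 2 + 5 = 891, total = 852 + 891 = 1743.
Iteration 7: 891 < 893 holds -> v = 891 * 2 + 5 = 1787, total = 1743 + 1787 = 3530.
Iteration 8: 1787 < 893 fails; recursion stops.
SUM(v) = 9 + 23 + 51 + 107 + 219 + 443 + 891 + 1787 = 3530.

3530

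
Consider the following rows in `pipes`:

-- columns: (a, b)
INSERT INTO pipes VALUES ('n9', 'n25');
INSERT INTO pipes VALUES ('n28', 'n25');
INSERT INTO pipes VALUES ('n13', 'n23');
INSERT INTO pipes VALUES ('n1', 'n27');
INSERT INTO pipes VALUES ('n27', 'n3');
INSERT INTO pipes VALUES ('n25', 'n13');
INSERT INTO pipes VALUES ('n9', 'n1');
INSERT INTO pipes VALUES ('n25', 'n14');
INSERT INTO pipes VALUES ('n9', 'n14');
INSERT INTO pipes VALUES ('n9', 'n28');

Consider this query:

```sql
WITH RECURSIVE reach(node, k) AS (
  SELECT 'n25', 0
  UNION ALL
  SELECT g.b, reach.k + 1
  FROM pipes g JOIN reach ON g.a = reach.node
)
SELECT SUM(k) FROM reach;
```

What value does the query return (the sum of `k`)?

4

Base: (n25, k=0).
Iteration 1: edges from {n25} -> (n13, k=1), (n14, k=1).
Iteration 2: edges from {n13,n14} -> (n23, k=2).
Iteration 3: no outgoing edges from {n23}; recursion stops.
SUM(k) = 0 + 1 + 1 + 2 = 4.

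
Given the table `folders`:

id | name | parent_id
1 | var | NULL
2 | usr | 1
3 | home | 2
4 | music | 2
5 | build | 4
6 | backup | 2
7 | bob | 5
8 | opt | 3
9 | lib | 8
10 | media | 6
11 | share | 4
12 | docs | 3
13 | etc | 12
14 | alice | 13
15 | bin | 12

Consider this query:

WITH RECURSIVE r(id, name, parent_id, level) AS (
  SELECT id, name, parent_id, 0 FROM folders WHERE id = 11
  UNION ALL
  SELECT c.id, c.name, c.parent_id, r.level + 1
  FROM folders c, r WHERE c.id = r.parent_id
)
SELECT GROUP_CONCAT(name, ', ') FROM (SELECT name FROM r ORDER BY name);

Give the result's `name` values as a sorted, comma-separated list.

music, share, usr, var

Base: id=11 (share), parent_id=4, level 0.
Iteration 1: join on id=4 -> music (id 4, parent_id=2, level 1).
Iteration 2: join on id=2 -> usr (id 2, parent_id=1, level 2).
Iteration 3: join on id=1 -> var (id 1, parent_id=NULL, level 3).
Iteration 4: parent_id is NULL; no match; recursion stops.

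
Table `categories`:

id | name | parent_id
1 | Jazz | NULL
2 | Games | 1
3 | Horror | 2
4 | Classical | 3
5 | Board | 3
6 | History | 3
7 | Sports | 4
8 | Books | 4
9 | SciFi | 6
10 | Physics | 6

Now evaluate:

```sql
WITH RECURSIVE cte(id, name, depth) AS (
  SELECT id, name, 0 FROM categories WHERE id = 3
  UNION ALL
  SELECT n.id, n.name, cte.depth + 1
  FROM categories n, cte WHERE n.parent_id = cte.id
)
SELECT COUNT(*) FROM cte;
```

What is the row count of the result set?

Base: id=3 (Horror) at depth 0.
Iteration 1: rows with parent_id in {3} -> Classical (id 4, depth 1), Board (id 5, depth 1), History (id 6, depth 1).
Iteration 2: rows with parent_id in {4,5,6} -> Sports (id 7, depth 2), Books (id 8, depth 2), SciFi (id 9, depth 2), Physics (id 10, depth 2).
Iteration 3: no rows with parent_id in {7,8,9,10}; recursion stops.
Total rows emitted: 8.

8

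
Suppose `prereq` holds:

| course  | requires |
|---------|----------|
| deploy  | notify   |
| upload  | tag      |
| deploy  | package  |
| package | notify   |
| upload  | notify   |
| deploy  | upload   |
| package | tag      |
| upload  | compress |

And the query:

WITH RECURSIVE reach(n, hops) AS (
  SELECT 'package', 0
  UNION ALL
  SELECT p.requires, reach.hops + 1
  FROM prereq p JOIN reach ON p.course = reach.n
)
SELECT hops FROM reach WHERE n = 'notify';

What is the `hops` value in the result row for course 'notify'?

Base: (package, hops=0).
Iteration 1: edges from {package} -> (notify, hops=1), (tag, hops=1).
Iteration 2: no outgoing edges from {notify,tag}; recursion stops.

1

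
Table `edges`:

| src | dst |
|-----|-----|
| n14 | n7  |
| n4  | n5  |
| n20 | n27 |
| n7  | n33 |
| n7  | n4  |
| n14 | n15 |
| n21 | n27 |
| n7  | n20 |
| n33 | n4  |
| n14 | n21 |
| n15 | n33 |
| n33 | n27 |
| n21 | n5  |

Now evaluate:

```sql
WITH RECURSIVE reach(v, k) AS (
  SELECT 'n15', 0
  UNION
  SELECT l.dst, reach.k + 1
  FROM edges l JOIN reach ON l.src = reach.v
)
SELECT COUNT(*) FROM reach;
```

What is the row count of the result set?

Base: (n15, k=0).
Iteration 1: edges from {n15} -> (n33, k=1).
Iteration 2: edges from {n33} -> (n27, k=2), (n4, k=2).
Iteration 3: edges from {n27,n4} -> (n5, k=3).
Iteration 4: no outgoing edges from {n5}; recursion stops.
Total rows emitted: 5.

5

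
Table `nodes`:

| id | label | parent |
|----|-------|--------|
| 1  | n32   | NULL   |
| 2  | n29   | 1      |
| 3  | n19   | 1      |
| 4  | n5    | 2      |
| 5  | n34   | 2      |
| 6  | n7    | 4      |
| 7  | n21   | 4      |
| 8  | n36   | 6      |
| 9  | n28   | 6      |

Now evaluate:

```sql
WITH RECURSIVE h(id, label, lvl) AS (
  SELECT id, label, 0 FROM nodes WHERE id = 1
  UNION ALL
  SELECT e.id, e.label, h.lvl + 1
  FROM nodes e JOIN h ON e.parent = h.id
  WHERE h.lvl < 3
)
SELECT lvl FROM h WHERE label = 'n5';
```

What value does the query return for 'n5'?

Base: id=1 (n32) at lvl 0.
Iteration 1: rows with parent in {1} -> n29 (id 2, lvl 1), n19 (id 3, lvl 1).
Iteration 2: rows with parent in {2,3} -> n5 (id 4, lvl 2), n34 (id 5, lvl 2).
Iteration 3: rows with parent in {4,5} -> n7 (id 6, lvl 3), n21 (id 7, lvl 3).
Iteration 4: lvl < 3 fails for all current rows; recursion stops.

2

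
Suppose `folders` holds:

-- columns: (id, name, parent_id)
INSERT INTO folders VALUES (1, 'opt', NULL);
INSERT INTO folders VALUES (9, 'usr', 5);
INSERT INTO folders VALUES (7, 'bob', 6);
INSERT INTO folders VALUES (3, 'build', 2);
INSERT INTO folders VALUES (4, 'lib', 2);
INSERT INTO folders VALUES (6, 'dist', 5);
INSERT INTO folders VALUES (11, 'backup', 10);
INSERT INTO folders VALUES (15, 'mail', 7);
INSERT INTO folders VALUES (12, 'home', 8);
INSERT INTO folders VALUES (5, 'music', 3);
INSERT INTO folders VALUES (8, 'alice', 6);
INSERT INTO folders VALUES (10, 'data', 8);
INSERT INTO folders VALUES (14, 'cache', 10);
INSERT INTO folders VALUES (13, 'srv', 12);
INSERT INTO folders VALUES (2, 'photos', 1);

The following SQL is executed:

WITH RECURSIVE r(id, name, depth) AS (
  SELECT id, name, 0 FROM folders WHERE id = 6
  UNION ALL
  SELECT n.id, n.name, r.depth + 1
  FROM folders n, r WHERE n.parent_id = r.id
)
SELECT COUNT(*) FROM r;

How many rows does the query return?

Base: id=6 (dist) at depth 0.
Iteration 1: rows with parent_id in {6} -> bob (id 7, depth 1), alice (id 8, depth 1).
Iteration 2: rows with parent_id in {7,8} -> data (id 10, depth 2), home (id 12, depth 2), mail (id 15, depth 2).
Iteration 3: rows with parent_id in {10,12,15} -> backup (id 11, depth 3), srv (id 13, depth 3), cache (id 14, depth 3).
Iteration 4: no rows with parent_id in {11,13,14}; recursion stops.
Total rows emitted: 9.

9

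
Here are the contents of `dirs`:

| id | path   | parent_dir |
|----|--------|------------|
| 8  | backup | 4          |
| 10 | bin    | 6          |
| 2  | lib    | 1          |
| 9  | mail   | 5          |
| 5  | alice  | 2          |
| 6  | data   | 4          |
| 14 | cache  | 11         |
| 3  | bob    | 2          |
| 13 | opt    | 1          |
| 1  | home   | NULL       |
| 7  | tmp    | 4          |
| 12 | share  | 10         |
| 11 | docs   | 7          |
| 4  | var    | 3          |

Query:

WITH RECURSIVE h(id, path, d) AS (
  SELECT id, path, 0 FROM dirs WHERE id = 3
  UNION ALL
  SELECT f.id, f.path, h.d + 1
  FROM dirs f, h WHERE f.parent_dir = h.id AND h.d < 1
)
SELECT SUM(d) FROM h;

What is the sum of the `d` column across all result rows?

1

Base: id=3 (bob) at d 0.
Iteration 1: rows with parent_dir in {3} -> var (id 4, d 1).
Iteration 2: d < 1 fails for all current rows; recursion stops.
SUM(d) = 0 + 1 = 1.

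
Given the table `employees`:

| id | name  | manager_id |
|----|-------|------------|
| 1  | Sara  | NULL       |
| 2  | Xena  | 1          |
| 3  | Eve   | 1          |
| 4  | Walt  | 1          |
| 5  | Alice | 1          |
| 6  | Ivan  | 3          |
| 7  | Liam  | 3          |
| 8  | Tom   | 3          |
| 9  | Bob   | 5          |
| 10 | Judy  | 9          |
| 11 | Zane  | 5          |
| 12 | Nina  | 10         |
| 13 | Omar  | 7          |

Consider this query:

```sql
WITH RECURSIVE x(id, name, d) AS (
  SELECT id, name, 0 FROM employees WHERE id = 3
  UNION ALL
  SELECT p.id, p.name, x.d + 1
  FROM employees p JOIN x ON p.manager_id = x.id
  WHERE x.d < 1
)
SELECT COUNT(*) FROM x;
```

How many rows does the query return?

4

Base: id=3 (Eve) at d 0.
Iteration 1: rows with manager_id in {3} -> Ivan (id 6, d 1), Liam (id 7, d 1), Tom (id 8, d 1).
Iteration 2: d < 1 fails for all current rows; recursion stops.
Total rows emitted: 4.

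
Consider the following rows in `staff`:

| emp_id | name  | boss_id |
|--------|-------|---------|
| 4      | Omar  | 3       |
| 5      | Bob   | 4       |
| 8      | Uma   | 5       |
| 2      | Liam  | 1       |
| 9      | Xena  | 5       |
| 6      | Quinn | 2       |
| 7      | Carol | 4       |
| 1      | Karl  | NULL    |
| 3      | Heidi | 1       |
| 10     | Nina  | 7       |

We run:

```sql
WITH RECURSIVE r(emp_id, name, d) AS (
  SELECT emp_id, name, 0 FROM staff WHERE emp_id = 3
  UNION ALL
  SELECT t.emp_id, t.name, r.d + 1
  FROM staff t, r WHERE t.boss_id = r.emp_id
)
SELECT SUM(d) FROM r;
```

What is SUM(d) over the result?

14

Base: emp_id=3 (Heidi) at d 0.
Iteration 1: rows with boss_id in {3} -> Omar (id 4, d 1).
Iteration 2: rows with boss_id in {4} -> Bob (id 5, d 2), Carol (id 7, d 2).
Iteration 3: rows with boss_id in {5,7} -> Uma (id 8, d 3), Xena (id 9, d 3), Nina (id 10, d 3).
Iteration 4: no rows with boss_id in {8,9,10}; recursion stops.
SUM(d) = 0 + 1 + 2 + 2 + 3 + 3 + 3 = 14.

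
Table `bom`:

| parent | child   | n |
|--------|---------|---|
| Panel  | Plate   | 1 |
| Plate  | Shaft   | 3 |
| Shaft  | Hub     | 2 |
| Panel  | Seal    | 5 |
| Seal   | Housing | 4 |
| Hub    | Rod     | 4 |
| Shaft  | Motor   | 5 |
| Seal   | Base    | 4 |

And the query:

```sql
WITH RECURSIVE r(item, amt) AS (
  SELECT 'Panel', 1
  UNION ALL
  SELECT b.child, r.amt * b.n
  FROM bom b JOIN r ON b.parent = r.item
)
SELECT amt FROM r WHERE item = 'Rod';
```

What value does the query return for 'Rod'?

Base: (Panel, amt=1).
Iteration 1: components of {Panel} -> Plate = 1*1 = 1, Seal = 1*5 = 5.
Iteration 2: components of {Plate,Seal} -> Base = 5*4 = 20, Housing = 5*4 = 20, Shaft = 1*3 = 3.
Iteration 3: components of {Base,Housing,Shaft} -> Hub = 3*2 = 6, Motor = 3*5 = 15.
Iteration 4: components of {Hub,Motor} -> Rod = 6*4 = 24.
Iteration 5: no further components; recursion stops.

24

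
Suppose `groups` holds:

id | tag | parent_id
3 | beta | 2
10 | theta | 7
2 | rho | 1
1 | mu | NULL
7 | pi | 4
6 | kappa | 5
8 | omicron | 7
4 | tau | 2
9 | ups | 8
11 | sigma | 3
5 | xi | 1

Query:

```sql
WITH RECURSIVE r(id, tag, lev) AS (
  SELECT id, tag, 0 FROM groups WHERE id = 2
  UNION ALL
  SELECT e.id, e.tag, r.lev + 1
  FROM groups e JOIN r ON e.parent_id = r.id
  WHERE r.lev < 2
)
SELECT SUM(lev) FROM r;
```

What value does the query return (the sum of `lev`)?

6

Base: id=2 (rho) at lev 0.
Iteration 1: rows with parent_id in {2} -> beta (id 3, lev 1), tau (id 4, lev 1).
Iteration 2: rows with parent_id in {3,4} -> pi (id 7, lev 2), sigma (id 11, lev 2).
Iteration 3: lev < 2 fails for all current rows; recursion stops.
SUM(lev) = 0 + 1 + 1 + 2 + 2 = 6.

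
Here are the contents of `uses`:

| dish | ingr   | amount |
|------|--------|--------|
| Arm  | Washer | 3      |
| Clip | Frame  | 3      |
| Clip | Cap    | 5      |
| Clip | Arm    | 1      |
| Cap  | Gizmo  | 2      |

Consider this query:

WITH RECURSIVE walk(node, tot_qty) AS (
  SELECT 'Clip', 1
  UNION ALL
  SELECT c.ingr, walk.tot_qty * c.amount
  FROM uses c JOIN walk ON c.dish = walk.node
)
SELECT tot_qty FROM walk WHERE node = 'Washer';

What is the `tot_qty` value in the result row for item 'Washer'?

3

Base: (Clip, tot_qty=1).
Iteration 1: components of {Clip} -> Arm = 1*1 = 1, Cap = 1*5 = 5, Frame = 1*3 = 3.
Iteration 2: components of {Arm,Cap,Frame} -> Gizmo = 5*2 = 10, Washer = 1*3 = 3.
Iteration 3: no further components; recursion stops.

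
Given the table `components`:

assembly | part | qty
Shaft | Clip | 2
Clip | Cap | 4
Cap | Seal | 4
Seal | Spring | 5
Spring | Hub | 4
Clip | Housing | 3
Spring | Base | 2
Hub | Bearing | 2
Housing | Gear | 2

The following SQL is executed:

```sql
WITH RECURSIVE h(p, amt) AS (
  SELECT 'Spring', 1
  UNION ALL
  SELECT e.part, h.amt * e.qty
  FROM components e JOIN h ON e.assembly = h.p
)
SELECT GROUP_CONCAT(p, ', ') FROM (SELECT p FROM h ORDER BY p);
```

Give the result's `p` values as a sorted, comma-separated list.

Base, Bearing, Hub, Spring

Base: (Spring, amt=1).
Iteration 1: components of {Spring} -> Base = 1*2 = 2, Hub = 1*4 = 4.
Iteration 2: components of {Base,Hub} -> Bearing = 4*2 = 8.
Iteration 3: no further components; recursion stops.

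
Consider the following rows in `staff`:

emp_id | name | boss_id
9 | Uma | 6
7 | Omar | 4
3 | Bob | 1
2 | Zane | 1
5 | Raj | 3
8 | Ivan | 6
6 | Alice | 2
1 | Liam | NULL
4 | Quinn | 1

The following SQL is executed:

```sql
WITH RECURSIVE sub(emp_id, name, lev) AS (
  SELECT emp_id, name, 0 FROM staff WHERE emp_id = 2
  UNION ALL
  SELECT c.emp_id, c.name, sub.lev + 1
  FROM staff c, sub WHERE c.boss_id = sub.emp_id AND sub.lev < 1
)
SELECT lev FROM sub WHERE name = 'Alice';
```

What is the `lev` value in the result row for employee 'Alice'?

Base: emp_id=2 (Zane) at lev 0.
Iteration 1: rows with boss_id in {2} -> Alice (id 6, lev 1).
Iteration 2: lev < 1 fails for all current rows; recursion stops.

1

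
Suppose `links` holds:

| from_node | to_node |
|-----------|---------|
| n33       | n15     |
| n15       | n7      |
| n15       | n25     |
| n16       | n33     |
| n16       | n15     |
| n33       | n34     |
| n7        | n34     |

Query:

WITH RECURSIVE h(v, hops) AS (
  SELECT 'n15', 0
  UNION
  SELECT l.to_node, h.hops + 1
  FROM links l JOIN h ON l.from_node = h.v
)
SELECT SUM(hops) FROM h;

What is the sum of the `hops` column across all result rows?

Base: (n15, hops=0).
Iteration 1: edges from {n15} -> (n25, hops=1), (n7, hops=1).
Iteration 2: edges from {n25,n7} -> (n34, hops=2).
Iteration 3: no outgoing edges from {n34}; recursion stops.
SUM(hops) = 0 + 1 + 1 + 2 = 4.

4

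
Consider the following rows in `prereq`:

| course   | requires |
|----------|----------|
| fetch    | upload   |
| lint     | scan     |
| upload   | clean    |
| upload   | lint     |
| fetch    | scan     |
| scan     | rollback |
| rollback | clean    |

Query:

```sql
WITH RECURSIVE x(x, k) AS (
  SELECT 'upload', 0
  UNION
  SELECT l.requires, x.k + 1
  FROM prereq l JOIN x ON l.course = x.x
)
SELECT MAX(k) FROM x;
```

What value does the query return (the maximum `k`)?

4

Base: (upload, k=0).
Iteration 1: edges from {upload} -> (clean, k=1), (lint, k=1).
Iteration 2: edges from {clean,lint} -> (scan, k=2).
Iteration 3: edges from {scan} -> (rollback, k=3).
Iteration 4: edges from {rollback} -> (clean, k=4).
Iteration 5: no outgoing edges from {clean}; recursion stops.
k values: 0, 1, 1, 2, 3, 4; the maximum is 4.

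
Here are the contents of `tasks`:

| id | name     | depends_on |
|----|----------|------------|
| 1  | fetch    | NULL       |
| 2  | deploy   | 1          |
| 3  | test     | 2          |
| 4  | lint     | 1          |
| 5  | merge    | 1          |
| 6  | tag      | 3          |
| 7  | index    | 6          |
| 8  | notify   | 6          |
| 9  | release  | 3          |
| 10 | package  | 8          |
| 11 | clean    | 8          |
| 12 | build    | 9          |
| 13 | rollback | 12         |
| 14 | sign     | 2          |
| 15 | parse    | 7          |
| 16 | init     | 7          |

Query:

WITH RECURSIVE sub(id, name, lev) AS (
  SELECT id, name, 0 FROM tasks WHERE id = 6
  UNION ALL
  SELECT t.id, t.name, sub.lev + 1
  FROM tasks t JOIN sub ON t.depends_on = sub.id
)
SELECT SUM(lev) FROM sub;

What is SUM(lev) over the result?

10

Base: id=6 (tag) at lev 0.
Iteration 1: rows with depends_on in {6} -> index (id 7, lev 1), notify (id 8, lev 1).
Iteration 2: rows with depends_on in {7,8} -> package (id 10, lev 2), clean (id 11, lev 2), parse (id 15, lev 2), init (id 16, lev 2).
Iteration 3: no rows with depends_on in {10,11,15,16}; recursion stops.
SUM(lev) = 0 + 1 + 1 + 2 + 2 + 2 + 2 = 10.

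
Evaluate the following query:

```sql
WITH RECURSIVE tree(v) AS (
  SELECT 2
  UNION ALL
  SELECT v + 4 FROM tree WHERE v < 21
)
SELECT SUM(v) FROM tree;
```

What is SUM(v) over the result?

72

Base: v=2.
Iteration 1: 2 < 21 holds -> v = 2 + 4 = 6.
Iteration 2: 6 < 21 holds -> v = 6 + 4 = 10.
Iteration 3: 10 < 21 holds -> v = 10 + 4 = 14.
Iteration 4: 14 < 21 holds -> v = 14 + 4 = 18.
Iteration 5: 18 < 21 holds -> v = 18 + 4 = 22.
Iteration 6: 22 < 21 fails; recursion stops.
SUM(v) = 2 + 6 + 10 + 14 + 18 + 22 = 72.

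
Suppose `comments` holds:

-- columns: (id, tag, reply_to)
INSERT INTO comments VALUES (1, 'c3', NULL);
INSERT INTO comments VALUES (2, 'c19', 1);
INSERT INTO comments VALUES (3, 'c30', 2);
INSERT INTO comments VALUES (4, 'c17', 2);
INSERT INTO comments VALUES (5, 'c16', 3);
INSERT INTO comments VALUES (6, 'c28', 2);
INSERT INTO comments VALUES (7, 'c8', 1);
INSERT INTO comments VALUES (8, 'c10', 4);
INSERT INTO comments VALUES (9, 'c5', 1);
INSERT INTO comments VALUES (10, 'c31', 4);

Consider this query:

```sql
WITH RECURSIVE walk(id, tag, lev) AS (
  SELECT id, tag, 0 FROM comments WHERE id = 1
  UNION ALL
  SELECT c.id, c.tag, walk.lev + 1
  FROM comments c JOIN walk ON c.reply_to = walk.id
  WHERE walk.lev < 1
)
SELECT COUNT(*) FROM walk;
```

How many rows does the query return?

Base: id=1 (c3) at lev 0.
Iteration 1: rows with reply_to in {1} -> c19 (id 2, lev 1), c8 (id 7, lev 1), c5 (id 9, lev 1).
Iteration 2: lev < 1 fails for all current rows; recursion stops.
Total rows emitted: 4.

4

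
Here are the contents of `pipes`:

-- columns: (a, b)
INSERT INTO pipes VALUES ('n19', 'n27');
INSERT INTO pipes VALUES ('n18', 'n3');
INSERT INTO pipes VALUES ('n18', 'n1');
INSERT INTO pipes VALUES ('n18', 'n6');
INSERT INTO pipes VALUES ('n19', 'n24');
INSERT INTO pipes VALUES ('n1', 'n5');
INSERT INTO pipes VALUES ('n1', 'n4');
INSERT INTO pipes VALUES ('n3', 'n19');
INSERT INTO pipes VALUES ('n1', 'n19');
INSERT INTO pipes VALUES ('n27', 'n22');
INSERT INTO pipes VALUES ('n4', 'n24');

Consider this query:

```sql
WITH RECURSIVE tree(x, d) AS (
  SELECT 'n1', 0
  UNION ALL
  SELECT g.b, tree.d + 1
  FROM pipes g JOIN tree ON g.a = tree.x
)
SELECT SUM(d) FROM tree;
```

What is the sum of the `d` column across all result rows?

12

Base: (n1, d=0).
Iteration 1: edges from {n1} -> (n19, d=1), (n4, d=1), (n5, d=1).
Iteration 2: edges from {n19,n4,n5} -> (n24, d=2) x2, (n27, d=2). [UNION ALL keeps all 3 new rows, including repeats]
Iteration 3: edges from {n24,n27} -> (n22, d=3).
Iteration 4: no outgoing edges from {n22}; recursion stops.
SUM(d) = 0 + 1 + 1 + 1 + 2 + 2 + 2 + 3 = 12.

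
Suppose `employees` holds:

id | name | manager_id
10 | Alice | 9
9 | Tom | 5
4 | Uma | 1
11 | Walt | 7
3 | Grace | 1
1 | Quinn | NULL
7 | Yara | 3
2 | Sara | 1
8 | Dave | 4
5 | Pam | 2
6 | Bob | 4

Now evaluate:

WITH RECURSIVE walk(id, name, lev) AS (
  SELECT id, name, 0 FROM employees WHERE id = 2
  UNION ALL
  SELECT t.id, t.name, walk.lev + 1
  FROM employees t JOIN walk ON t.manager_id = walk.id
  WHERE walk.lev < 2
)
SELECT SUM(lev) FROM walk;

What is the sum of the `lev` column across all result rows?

3

Base: id=2 (Sara) at lev 0.
Iteration 1: rows with manager_id in {2} -> Pam (id 5, lev 1).
Iteration 2: rows with manager_id in {5} -> Tom (id 9, lev 2).
Iteration 3: lev < 2 fails for all current rows; recursion stops.
SUM(lev) = 0 + 1 + 2 = 3.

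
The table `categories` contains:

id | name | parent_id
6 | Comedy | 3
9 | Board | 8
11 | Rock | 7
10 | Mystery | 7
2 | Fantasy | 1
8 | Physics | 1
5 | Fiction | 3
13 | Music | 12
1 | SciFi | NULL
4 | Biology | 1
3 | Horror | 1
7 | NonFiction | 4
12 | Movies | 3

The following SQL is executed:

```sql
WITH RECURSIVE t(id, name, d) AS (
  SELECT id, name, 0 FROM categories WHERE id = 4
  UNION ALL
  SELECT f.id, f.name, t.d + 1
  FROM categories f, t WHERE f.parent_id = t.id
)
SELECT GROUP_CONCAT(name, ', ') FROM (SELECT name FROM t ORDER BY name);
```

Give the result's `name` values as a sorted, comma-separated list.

Base: id=4 (Biology) at d 0.
Iteration 1: rows with parent_id in {4} -> NonFiction (id 7, d 1).
Iteration 2: rows with parent_id in {7} -> Mystery (id 10, d 2), Rock (id 11, d 2).
Iteration 3: no rows with parent_id in {10,11}; recursion stops.

Biology, Mystery, NonFiction, Rock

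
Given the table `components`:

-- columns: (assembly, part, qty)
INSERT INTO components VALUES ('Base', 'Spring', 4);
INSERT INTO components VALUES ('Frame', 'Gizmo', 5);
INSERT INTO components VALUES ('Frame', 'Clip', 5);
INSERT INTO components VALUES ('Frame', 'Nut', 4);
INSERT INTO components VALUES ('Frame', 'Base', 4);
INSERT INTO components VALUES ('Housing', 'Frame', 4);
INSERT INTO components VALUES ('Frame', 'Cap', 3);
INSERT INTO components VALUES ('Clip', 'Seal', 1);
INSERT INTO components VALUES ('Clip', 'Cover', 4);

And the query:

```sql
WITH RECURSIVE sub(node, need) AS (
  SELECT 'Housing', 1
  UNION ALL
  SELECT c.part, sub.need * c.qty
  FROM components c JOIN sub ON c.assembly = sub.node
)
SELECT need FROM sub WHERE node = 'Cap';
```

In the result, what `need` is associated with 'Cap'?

12

Base: (Housing, need=1).
Iteration 1: components of {Housing} -> Frame = 1*4 = 4.
Iteration 2: components of {Frame} -> Base = 4*4 = 16, Cap = 4*3 = 12, Clip = 4*5 = 20, Gizmo = 4*5 = 20, Nut = 4*4 = 16.
Iteration 3: components of {Base,Cap,Clip,Gizmo,Nut} -> Cover = 20*4 = 80, Seal = 20*1 = 20, Spring = 16*4 = 64.
Iteration 4: no further components; recursion stops.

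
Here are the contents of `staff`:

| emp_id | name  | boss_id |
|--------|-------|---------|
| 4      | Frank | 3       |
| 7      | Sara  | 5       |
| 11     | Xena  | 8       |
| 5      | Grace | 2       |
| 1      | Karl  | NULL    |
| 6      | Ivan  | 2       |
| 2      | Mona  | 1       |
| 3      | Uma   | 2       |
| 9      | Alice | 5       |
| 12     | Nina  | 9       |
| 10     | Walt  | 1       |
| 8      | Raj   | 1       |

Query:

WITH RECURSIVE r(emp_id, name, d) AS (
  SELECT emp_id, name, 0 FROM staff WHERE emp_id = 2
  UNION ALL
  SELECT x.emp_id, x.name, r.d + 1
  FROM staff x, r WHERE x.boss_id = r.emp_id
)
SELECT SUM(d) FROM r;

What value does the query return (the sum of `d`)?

12

Base: emp_id=2 (Mona) at d 0.
Iteration 1: rows with boss_id in {2} -> Uma (id 3, d 1), Grace (id 5, d 1), Ivan (id 6, d 1).
Iteration 2: rows with boss_id in {3,5,6} -> Frank (id 4, d 2), Sara (id 7, d 2), Alice (id 9, d 2).
Iteration 3: rows with boss_id in {4,7,9} -> Nina (id 12, d 3).
Iteration 4: no rows with boss_id in {12}; recursion stops.
SUM(d) = 0 + 1 + 1 + 1 + 2 + 2 + 2 + 3 = 12.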